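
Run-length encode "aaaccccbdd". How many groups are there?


Input: aaaccccbdd
Scanning for consecutive runs:
  Group 1: 'a' x 3 (positions 0-2)
  Group 2: 'c' x 4 (positions 3-6)
  Group 3: 'b' x 1 (positions 7-7)
  Group 4: 'd' x 2 (positions 8-9)
Total groups: 4

4


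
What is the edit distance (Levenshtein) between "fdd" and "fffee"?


Computing edit distance: "fdd" -> "fffee"
DP table:
           f    f    f    e    e
      0    1    2    3    4    5
  f   1    0    1    2    3    4
  d   2    1    1    2    3    4
  d   3    2    2    2    3    4
Edit distance = dp[3][5] = 4

4


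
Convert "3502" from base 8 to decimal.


Input: "3502" in base 8
Positional expansion:
  Digit '3' (value 3) x 8^3 = 1536
  Digit '5' (value 5) x 8^2 = 320
  Digit '0' (value 0) x 8^1 = 0
  Digit '2' (value 2) x 8^0 = 2
Sum = 1858

1858


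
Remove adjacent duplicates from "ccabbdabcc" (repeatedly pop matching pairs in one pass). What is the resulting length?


Input: ccabbdabcc
Stack-based adjacent duplicate removal:
  Read 'c': push. Stack: c
  Read 'c': matches stack top 'c' => pop. Stack: (empty)
  Read 'a': push. Stack: a
  Read 'b': push. Stack: ab
  Read 'b': matches stack top 'b' => pop. Stack: a
  Read 'd': push. Stack: ad
  Read 'a': push. Stack: ada
  Read 'b': push. Stack: adab
  Read 'c': push. Stack: adabc
  Read 'c': matches stack top 'c' => pop. Stack: adab
Final stack: "adab" (length 4)

4


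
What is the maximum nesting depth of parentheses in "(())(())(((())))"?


Input: "(())(())(((())))"
Tracking depth:
  Position 0 '(': depth becomes 1
  Position 1 '(': depth becomes 2
  Position 2 ')': depth becomes 1
  Position 3 ')': depth becomes 0
  Position 4 '(': depth becomes 1
  Position 5 '(': depth becomes 2
  Position 6 ')': depth becomes 1
  Position 7 ')': depth becomes 0
  Position 8 '(': depth becomes 1
  Position 9 '(': depth becomes 2
  Position 10 '(': depth becomes 3
  Position 11 '(': depth becomes 4
  Position 12 ')': depth becomes 3
  Position 13 ')': depth becomes 2
  Position 14 ')': depth becomes 1
  Position 15 ')': depth becomes 0
Maximum depth reached: 4

4


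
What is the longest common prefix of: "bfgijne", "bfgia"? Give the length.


Words: bfgijne, bfgia
  Position 0: all 'b' => match
  Position 1: all 'f' => match
  Position 2: all 'g' => match
  Position 3: all 'i' => match
  Position 4: ('j', 'a') => mismatch, stop
LCP = "bfgi" (length 4)

4


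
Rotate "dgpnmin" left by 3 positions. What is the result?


Input: "dgpnmin", rotate left by 3
First 3 characters: "dgp"
Remaining characters: "nmin"
Concatenate remaining + first: "nmin" + "dgp" = "nmindgp"

nmindgp


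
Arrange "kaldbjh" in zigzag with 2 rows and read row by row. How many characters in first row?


Zigzag "kaldbjh" into 2 rows:
Placing characters:
  'k' => row 0
  'a' => row 1
  'l' => row 0
  'd' => row 1
  'b' => row 0
  'j' => row 1
  'h' => row 0
Rows:
  Row 0: "klbh"
  Row 1: "adj"
First row length: 4

4


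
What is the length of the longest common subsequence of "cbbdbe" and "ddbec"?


LCS of "cbbdbe" and "ddbec"
DP table:
           d    d    b    e    c
      0    0    0    0    0    0
  c   0    0    0    0    0    1
  b   0    0    0    1    1    1
  b   0    0    0    1    1    1
  d   0    1    1    1    1    1
  b   0    1    1    2    2    2
  e   0    1    1    2    3    3
LCS length = dp[6][5] = 3

3


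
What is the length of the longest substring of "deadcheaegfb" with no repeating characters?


Input: "deadcheaegfb"
Sliding window (track last position of each char):
  Position 0 ('d'): window [0,0] length 1 -- new best
  Position 1 ('e'): window [0,1] length 2 -- new best
  Position 2 ('a'): window [0,2] length 3 -- new best
  Position 3 ('d'): repeat (last at 0), move window start to 1
  Position 3 ('d'): window [1,3] length 3
  Position 4 ('c'): window [1,4] length 4 -- new best
  Position 5 ('h'): window [1,5] length 5 -- new best
  Position 6 ('e'): repeat (last at 1), move window start to 2
  Position 6 ('e'): window [2,6] length 5
  Position 7 ('a'): repeat (last at 2), move window start to 3
  Position 7 ('a'): window [3,7] length 5
  Position 8 ('e'): repeat (last at 6), move window start to 7
  Position 8 ('e'): window [7,8] length 2
  Position 9 ('g'): window [7,9] length 3
  Position 10 ('f'): window [7,10] length 4
  Position 11 ('b'): window [7,11] length 5
Longest substring with no repeats: "eadch" with length 5

5


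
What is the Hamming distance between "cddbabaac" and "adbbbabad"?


Comparing "cddbabaac" and "adbbbabad" position by position:
  Position 0: 'c' vs 'a' => differ
  Position 1: 'd' vs 'd' => same
  Position 2: 'd' vs 'b' => differ
  Position 3: 'b' vs 'b' => same
  Position 4: 'a' vs 'b' => differ
  Position 5: 'b' vs 'a' => differ
  Position 6: 'a' vs 'b' => differ
  Position 7: 'a' vs 'a' => same
  Position 8: 'c' vs 'd' => differ
Total differences (Hamming distance): 6

6


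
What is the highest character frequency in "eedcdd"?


Input: eedcdd
Character counts:
  'c': 1
  'd': 3
  'e': 2
Maximum frequency: 3

3


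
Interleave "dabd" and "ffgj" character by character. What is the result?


Interleaving "dabd" and "ffgj":
  Position 0: 'd' from first, 'f' from second => "df"
  Position 1: 'a' from first, 'f' from second => "af"
  Position 2: 'b' from first, 'g' from second => "bg"
  Position 3: 'd' from first, 'j' from second => "dj"
Result: dfafbgdj

dfafbgdj


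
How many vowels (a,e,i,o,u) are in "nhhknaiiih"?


Input: nhhknaiiih
Checking each character:
  'n' at position 0: consonant
  'h' at position 1: consonant
  'h' at position 2: consonant
  'k' at position 3: consonant
  'n' at position 4: consonant
  'a' at position 5: vowel (running total: 1)
  'i' at position 6: vowel (running total: 2)
  'i' at position 7: vowel (running total: 3)
  'i' at position 8: vowel (running total: 4)
  'h' at position 9: consonant
Total vowels: 4

4


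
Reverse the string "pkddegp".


Input: pkddegp
Reading characters right to left:
  Position 6: 'p'
  Position 5: 'g'
  Position 4: 'e'
  Position 3: 'd'
  Position 2: 'd'
  Position 1: 'k'
  Position 0: 'p'
Reversed: pgeddkp

pgeddkp


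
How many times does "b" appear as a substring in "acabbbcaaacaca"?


Searching for "b" in "acabbbcaaacaca"
Scanning each position:
  Position 0: "a" => no
  Position 1: "c" => no
  Position 2: "a" => no
  Position 3: "b" => MATCH
  Position 4: "b" => MATCH
  Position 5: "b" => MATCH
  Position 6: "c" => no
  Position 7: "a" => no
  Position 8: "a" => no
  Position 9: "a" => no
  Position 10: "c" => no
  Position 11: "a" => no
  Position 12: "c" => no
  Position 13: "a" => no
Total occurrences: 3

3


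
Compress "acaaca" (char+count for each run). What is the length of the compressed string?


Input: acaaca
Runs:
  'a' x 1 => "a1"
  'c' x 1 => "c1"
  'a' x 2 => "a2"
  'c' x 1 => "c1"
  'a' x 1 => "a1"
Compressed: "a1c1a2c1a1"
Compressed length: 10

10


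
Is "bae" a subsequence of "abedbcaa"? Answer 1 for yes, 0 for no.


Check if "bae" is a subsequence of "abedbcaa"
Greedy scan:
  Position 0 ('a'): no match needed
  Position 1 ('b'): matches sub[0] = 'b'
  Position 2 ('e'): no match needed
  Position 3 ('d'): no match needed
  Position 4 ('b'): no match needed
  Position 5 ('c'): no match needed
  Position 6 ('a'): matches sub[1] = 'a'
  Position 7 ('a'): no match needed
Only matched 2/3 characters => not a subsequence

0


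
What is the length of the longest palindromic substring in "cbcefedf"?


Input: "cbcefedf"
Checking substrings for palindromes:
  [0:3] "cbc" (len 3) => palindrome
  [3:6] "efe" (len 3) => palindrome
Longest palindromic substring: "cbc" with length 3

3


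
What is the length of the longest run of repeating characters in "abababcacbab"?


Input: "abababcacbab"
Scanning for longest run:
  Position 1 ('b'): new char, reset run to 1
  Position 2 ('a'): new char, reset run to 1
  Position 3 ('b'): new char, reset run to 1
  Position 4 ('a'): new char, reset run to 1
  Position 5 ('b'): new char, reset run to 1
  Position 6 ('c'): new char, reset run to 1
  Position 7 ('a'): new char, reset run to 1
  Position 8 ('c'): new char, reset run to 1
  Position 9 ('b'): new char, reset run to 1
  Position 10 ('a'): new char, reset run to 1
  Position 11 ('b'): new char, reset run to 1
Longest run: 'a' with length 1

1


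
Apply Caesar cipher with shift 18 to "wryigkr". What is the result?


Caesar cipher: shift "wryigkr" by 18
  'w' (pos 22) + 18 = pos 14 = 'o'
  'r' (pos 17) + 18 = pos 9 = 'j'
  'y' (pos 24) + 18 = pos 16 = 'q'
  'i' (pos 8) + 18 = pos 0 = 'a'
  'g' (pos 6) + 18 = pos 24 = 'y'
  'k' (pos 10) + 18 = pos 2 = 'c'
  'r' (pos 17) + 18 = pos 9 = 'j'
Result: ojqaycj

ojqaycj


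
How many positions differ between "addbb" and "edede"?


Comparing "addbb" and "edede" position by position:
  Position 0: 'a' vs 'e' => DIFFER
  Position 1: 'd' vs 'd' => same
  Position 2: 'd' vs 'e' => DIFFER
  Position 3: 'b' vs 'd' => DIFFER
  Position 4: 'b' vs 'e' => DIFFER
Positions that differ: 4

4


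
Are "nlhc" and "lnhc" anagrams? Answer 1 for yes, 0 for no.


Strings: "nlhc", "lnhc"
Sorted first:  chln
Sorted second: chln
Sorted forms match => anagrams

1


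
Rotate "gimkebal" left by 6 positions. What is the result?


Input: "gimkebal", rotate left by 6
First 6 characters: "gimkeb"
Remaining characters: "al"
Concatenate remaining + first: "al" + "gimkeb" = "algimkeb"

algimkeb


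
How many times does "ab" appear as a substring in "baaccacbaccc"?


Searching for "ab" in "baaccacbaccc"
Scanning each position:
  Position 0: "ba" => no
  Position 1: "aa" => no
  Position 2: "ac" => no
  Position 3: "cc" => no
  Position 4: "ca" => no
  Position 5: "ac" => no
  Position 6: "cb" => no
  Position 7: "ba" => no
  Position 8: "ac" => no
  Position 9: "cc" => no
  Position 10: "cc" => no
Total occurrences: 0

0


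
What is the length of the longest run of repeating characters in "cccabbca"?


Input: "cccabbca"
Scanning for longest run:
  Position 1 ('c'): continues run of 'c', length=2
  Position 2 ('c'): continues run of 'c', length=3
  Position 3 ('a'): new char, reset run to 1
  Position 4 ('b'): new char, reset run to 1
  Position 5 ('b'): continues run of 'b', length=2
  Position 6 ('c'): new char, reset run to 1
  Position 7 ('a'): new char, reset run to 1
Longest run: 'c' with length 3

3


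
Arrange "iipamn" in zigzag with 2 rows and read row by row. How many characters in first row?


Zigzag "iipamn" into 2 rows:
Placing characters:
  'i' => row 0
  'i' => row 1
  'p' => row 0
  'a' => row 1
  'm' => row 0
  'n' => row 1
Rows:
  Row 0: "ipm"
  Row 1: "ian"
First row length: 3

3


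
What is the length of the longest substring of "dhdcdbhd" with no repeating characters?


Input: "dhdcdbhd"
Sliding window (track last position of each char):
  Position 0 ('d'): window [0,0] length 1 -- new best
  Position 1 ('h'): window [0,1] length 2 -- new best
  Position 2 ('d'): repeat (last at 0), move window start to 1
  Position 2 ('d'): window [1,2] length 2
  Position 3 ('c'): window [1,3] length 3 -- new best
  Position 4 ('d'): repeat (last at 2), move window start to 3
  Position 4 ('d'): window [3,4] length 2
  Position 5 ('b'): window [3,5] length 3
  Position 6 ('h'): window [3,6] length 4 -- new best
  Position 7 ('d'): repeat (last at 4), move window start to 5
  Position 7 ('d'): window [5,7] length 3
Longest substring with no repeats: "cdbh" with length 4

4


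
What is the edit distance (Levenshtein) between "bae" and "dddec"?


Computing edit distance: "bae" -> "dddec"
DP table:
           d    d    d    e    c
      0    1    2    3    4    5
  b   1    1    2    3    4    5
  a   2    2    2    3    4    5
  e   3    3    3    3    3    4
Edit distance = dp[3][5] = 4

4


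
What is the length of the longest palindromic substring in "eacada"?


Input: "eacada"
Checking substrings for palindromes:
  [1:4] "aca" (len 3) => palindrome
  [3:6] "ada" (len 3) => palindrome
Longest palindromic substring: "aca" with length 3

3


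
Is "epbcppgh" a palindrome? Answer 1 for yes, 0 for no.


Input: epbcppgh
Reversed: hgppcbpe
  Compare pos 0 ('e') with pos 7 ('h'): MISMATCH
  Compare pos 1 ('p') with pos 6 ('g'): MISMATCH
  Compare pos 2 ('b') with pos 5 ('p'): MISMATCH
  Compare pos 3 ('c') with pos 4 ('p'): MISMATCH
Result: not a palindrome

0


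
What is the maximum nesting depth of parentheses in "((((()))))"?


Input: "((((()))))"
Tracking depth:
  Position 0 '(': depth becomes 1
  Position 1 '(': depth becomes 2
  Position 2 '(': depth becomes 3
  Position 3 '(': depth becomes 4
  Position 4 '(': depth becomes 5
  Position 5 ')': depth becomes 4
  Position 6 ')': depth becomes 3
  Position 7 ')': depth becomes 2
  Position 8 ')': depth becomes 1
  Position 9 ')': depth becomes 0
Maximum depth reached: 5

5


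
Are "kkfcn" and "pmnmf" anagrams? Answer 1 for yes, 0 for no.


Strings: "kkfcn", "pmnmf"
Sorted first:  cfkkn
Sorted second: fmmnp
Differ at position 0: 'c' vs 'f' => not anagrams

0


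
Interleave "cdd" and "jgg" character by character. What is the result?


Interleaving "cdd" and "jgg":
  Position 0: 'c' from first, 'j' from second => "cj"
  Position 1: 'd' from first, 'g' from second => "dg"
  Position 2: 'd' from first, 'g' from second => "dg"
Result: cjdgdg

cjdgdg


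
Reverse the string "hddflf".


Input: hddflf
Reading characters right to left:
  Position 5: 'f'
  Position 4: 'l'
  Position 3: 'f'
  Position 2: 'd'
  Position 1: 'd'
  Position 0: 'h'
Reversed: flfddh

flfddh


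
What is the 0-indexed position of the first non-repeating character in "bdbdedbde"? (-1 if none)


Input: bdbdedbde
Character frequencies:
  'b': 3
  'd': 4
  'e': 2
Scanning left to right for freq == 1:
  Position 0 ('b'): freq=3, skip
  Position 1 ('d'): freq=4, skip
  Position 2 ('b'): freq=3, skip
  Position 3 ('d'): freq=4, skip
  Position 4 ('e'): freq=2, skip
  Position 5 ('d'): freq=4, skip
  Position 6 ('b'): freq=3, skip
  Position 7 ('d'): freq=4, skip
  Position 8 ('e'): freq=2, skip
  No unique character found => answer = -1

-1


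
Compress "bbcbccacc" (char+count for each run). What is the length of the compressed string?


Input: bbcbccacc
Runs:
  'b' x 2 => "b2"
  'c' x 1 => "c1"
  'b' x 1 => "b1"
  'c' x 2 => "c2"
  'a' x 1 => "a1"
  'c' x 2 => "c2"
Compressed: "b2c1b1c2a1c2"
Compressed length: 12

12


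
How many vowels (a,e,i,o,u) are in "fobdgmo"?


Input: fobdgmo
Checking each character:
  'f' at position 0: consonant
  'o' at position 1: vowel (running total: 1)
  'b' at position 2: consonant
  'd' at position 3: consonant
  'g' at position 4: consonant
  'm' at position 5: consonant
  'o' at position 6: vowel (running total: 2)
Total vowels: 2

2


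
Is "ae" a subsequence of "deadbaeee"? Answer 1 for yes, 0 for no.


Check if "ae" is a subsequence of "deadbaeee"
Greedy scan:
  Position 0 ('d'): no match needed
  Position 1 ('e'): no match needed
  Position 2 ('a'): matches sub[0] = 'a'
  Position 3 ('d'): no match needed
  Position 4 ('b'): no match needed
  Position 5 ('a'): no match needed
  Position 6 ('e'): matches sub[1] = 'e'
  Position 7 ('e'): no match needed
  Position 8 ('e'): no match needed
All 2 characters matched => is a subsequence

1


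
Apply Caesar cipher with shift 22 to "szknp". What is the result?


Caesar cipher: shift "szknp" by 22
  's' (pos 18) + 22 = pos 14 = 'o'
  'z' (pos 25) + 22 = pos 21 = 'v'
  'k' (pos 10) + 22 = pos 6 = 'g'
  'n' (pos 13) + 22 = pos 9 = 'j'
  'p' (pos 15) + 22 = pos 11 = 'l'
Result: ovgjl

ovgjl


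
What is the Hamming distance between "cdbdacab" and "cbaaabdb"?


Comparing "cdbdacab" and "cbaaabdb" position by position:
  Position 0: 'c' vs 'c' => same
  Position 1: 'd' vs 'b' => differ
  Position 2: 'b' vs 'a' => differ
  Position 3: 'd' vs 'a' => differ
  Position 4: 'a' vs 'a' => same
  Position 5: 'c' vs 'b' => differ
  Position 6: 'a' vs 'd' => differ
  Position 7: 'b' vs 'b' => same
Total differences (Hamming distance): 5

5


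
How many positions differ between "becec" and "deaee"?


Comparing "becec" and "deaee" position by position:
  Position 0: 'b' vs 'd' => DIFFER
  Position 1: 'e' vs 'e' => same
  Position 2: 'c' vs 'a' => DIFFER
  Position 3: 'e' vs 'e' => same
  Position 4: 'c' vs 'e' => DIFFER
Positions that differ: 3

3


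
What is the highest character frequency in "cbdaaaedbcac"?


Input: cbdaaaedbcac
Character counts:
  'a': 4
  'b': 2
  'c': 3
  'd': 2
  'e': 1
Maximum frequency: 4

4


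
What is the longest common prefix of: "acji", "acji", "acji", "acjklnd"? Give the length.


Words: acji, acji, acji, acjklnd
  Position 0: all 'a' => match
  Position 1: all 'c' => match
  Position 2: all 'j' => match
  Position 3: ('i', 'i', 'i', 'k') => mismatch, stop
LCP = "acj" (length 3)

3


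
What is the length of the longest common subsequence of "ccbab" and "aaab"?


LCS of "ccbab" and "aaab"
DP table:
           a    a    a    b
      0    0    0    0    0
  c   0    0    0    0    0
  c   0    0    0    0    0
  b   0    0    0    0    1
  a   0    1    1    1    1
  b   0    1    1    1    2
LCS length = dp[5][4] = 2

2


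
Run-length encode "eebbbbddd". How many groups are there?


Input: eebbbbddd
Scanning for consecutive runs:
  Group 1: 'e' x 2 (positions 0-1)
  Group 2: 'b' x 4 (positions 2-5)
  Group 3: 'd' x 3 (positions 6-8)
Total groups: 3

3


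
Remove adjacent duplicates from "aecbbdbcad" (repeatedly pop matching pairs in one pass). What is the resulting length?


Input: aecbbdbcad
Stack-based adjacent duplicate removal:
  Read 'a': push. Stack: a
  Read 'e': push. Stack: ae
  Read 'c': push. Stack: aec
  Read 'b': push. Stack: aecb
  Read 'b': matches stack top 'b' => pop. Stack: aec
  Read 'd': push. Stack: aecd
  Read 'b': push. Stack: aecdb
  Read 'c': push. Stack: aecdbc
  Read 'a': push. Stack: aecdbca
  Read 'd': push. Stack: aecdbcad
Final stack: "aecdbcad" (length 8)

8


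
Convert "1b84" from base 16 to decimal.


Input: "1b84" in base 16
Positional expansion:
  Digit '1' (value 1) x 16^3 = 4096
  Digit 'b' (value 11) x 16^2 = 2816
  Digit '8' (value 8) x 16^1 = 128
  Digit '4' (value 4) x 16^0 = 4
Sum = 7044

7044


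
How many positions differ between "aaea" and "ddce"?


Comparing "aaea" and "ddce" position by position:
  Position 0: 'a' vs 'd' => DIFFER
  Position 1: 'a' vs 'd' => DIFFER
  Position 2: 'e' vs 'c' => DIFFER
  Position 3: 'a' vs 'e' => DIFFER
Positions that differ: 4

4


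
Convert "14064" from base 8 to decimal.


Input: "14064" in base 8
Positional expansion:
  Digit '1' (value 1) x 8^4 = 4096
  Digit '4' (value 4) x 8^3 = 2048
  Digit '0' (value 0) x 8^2 = 0
  Digit '6' (value 6) x 8^1 = 48
  Digit '4' (value 4) x 8^0 = 4
Sum = 6196

6196


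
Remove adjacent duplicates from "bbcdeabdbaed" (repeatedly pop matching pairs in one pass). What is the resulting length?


Input: bbcdeabdbaed
Stack-based adjacent duplicate removal:
  Read 'b': push. Stack: b
  Read 'b': matches stack top 'b' => pop. Stack: (empty)
  Read 'c': push. Stack: c
  Read 'd': push. Stack: cd
  Read 'e': push. Stack: cde
  Read 'a': push. Stack: cdea
  Read 'b': push. Stack: cdeab
  Read 'd': push. Stack: cdeabd
  Read 'b': push. Stack: cdeabdb
  Read 'a': push. Stack: cdeabdba
  Read 'e': push. Stack: cdeabdbae
  Read 'd': push. Stack: cdeabdbaed
Final stack: "cdeabdbaed" (length 10)

10


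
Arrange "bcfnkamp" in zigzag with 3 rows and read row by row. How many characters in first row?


Zigzag "bcfnkamp" into 3 rows:
Placing characters:
  'b' => row 0
  'c' => row 1
  'f' => row 2
  'n' => row 1
  'k' => row 0
  'a' => row 1
  'm' => row 2
  'p' => row 1
Rows:
  Row 0: "bk"
  Row 1: "cnap"
  Row 2: "fm"
First row length: 2

2


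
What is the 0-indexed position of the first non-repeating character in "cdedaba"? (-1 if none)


Input: cdedaba
Character frequencies:
  'a': 2
  'b': 1
  'c': 1
  'd': 2
  'e': 1
Scanning left to right for freq == 1:
  Position 0 ('c'): unique! => answer = 0

0


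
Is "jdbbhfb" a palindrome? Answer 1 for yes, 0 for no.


Input: jdbbhfb
Reversed: bfhbbdj
  Compare pos 0 ('j') with pos 6 ('b'): MISMATCH
  Compare pos 1 ('d') with pos 5 ('f'): MISMATCH
  Compare pos 2 ('b') with pos 4 ('h'): MISMATCH
Result: not a palindrome

0


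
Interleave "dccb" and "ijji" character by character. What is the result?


Interleaving "dccb" and "ijji":
  Position 0: 'd' from first, 'i' from second => "di"
  Position 1: 'c' from first, 'j' from second => "cj"
  Position 2: 'c' from first, 'j' from second => "cj"
  Position 3: 'b' from first, 'i' from second => "bi"
Result: dicjcjbi

dicjcjbi


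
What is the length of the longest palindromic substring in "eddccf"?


Input: "eddccf"
Checking substrings for palindromes:
  [1:3] "dd" (len 2) => palindrome
  [3:5] "cc" (len 2) => palindrome
Longest palindromic substring: "dd" with length 2

2


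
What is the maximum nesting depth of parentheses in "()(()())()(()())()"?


Input: "()(()())()(()())()"
Tracking depth:
  Position 0 '(': depth becomes 1
  Position 1 ')': depth becomes 0
  Position 2 '(': depth becomes 1
  Position 3 '(': depth becomes 2
  Position 4 ')': depth becomes 1
  Position 5 '(': depth becomes 2
  Position 6 ')': depth becomes 1
  Position 7 ')': depth becomes 0
  Position 8 '(': depth becomes 1
  Position 9 ')': depth becomes 0
  Position 10 '(': depth becomes 1
  Position 11 '(': depth becomes 2
  Position 12 ')': depth becomes 1
  Position 13 '(': depth becomes 2
  Position 14 ')': depth becomes 1
  Position 15 ')': depth becomes 0
  Position 16 '(': depth becomes 1
  Position 17 ')': depth becomes 0
Maximum depth reached: 2

2


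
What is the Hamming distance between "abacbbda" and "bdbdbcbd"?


Comparing "abacbbda" and "bdbdbcbd" position by position:
  Position 0: 'a' vs 'b' => differ
  Position 1: 'b' vs 'd' => differ
  Position 2: 'a' vs 'b' => differ
  Position 3: 'c' vs 'd' => differ
  Position 4: 'b' vs 'b' => same
  Position 5: 'b' vs 'c' => differ
  Position 6: 'd' vs 'b' => differ
  Position 7: 'a' vs 'd' => differ
Total differences (Hamming distance): 7

7


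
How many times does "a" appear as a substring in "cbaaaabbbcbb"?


Searching for "a" in "cbaaaabbbcbb"
Scanning each position:
  Position 0: "c" => no
  Position 1: "b" => no
  Position 2: "a" => MATCH
  Position 3: "a" => MATCH
  Position 4: "a" => MATCH
  Position 5: "a" => MATCH
  Position 6: "b" => no
  Position 7: "b" => no
  Position 8: "b" => no
  Position 9: "c" => no
  Position 10: "b" => no
  Position 11: "b" => no
Total occurrences: 4

4


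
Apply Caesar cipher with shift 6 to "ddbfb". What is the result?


Caesar cipher: shift "ddbfb" by 6
  'd' (pos 3) + 6 = pos 9 = 'j'
  'd' (pos 3) + 6 = pos 9 = 'j'
  'b' (pos 1) + 6 = pos 7 = 'h'
  'f' (pos 5) + 6 = pos 11 = 'l'
  'b' (pos 1) + 6 = pos 7 = 'h'
Result: jjhlh

jjhlh


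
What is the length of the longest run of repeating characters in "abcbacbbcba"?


Input: "abcbacbbcba"
Scanning for longest run:
  Position 1 ('b'): new char, reset run to 1
  Position 2 ('c'): new char, reset run to 1
  Position 3 ('b'): new char, reset run to 1
  Position 4 ('a'): new char, reset run to 1
  Position 5 ('c'): new char, reset run to 1
  Position 6 ('b'): new char, reset run to 1
  Position 7 ('b'): continues run of 'b', length=2
  Position 8 ('c'): new char, reset run to 1
  Position 9 ('b'): new char, reset run to 1
  Position 10 ('a'): new char, reset run to 1
Longest run: 'b' with length 2

2


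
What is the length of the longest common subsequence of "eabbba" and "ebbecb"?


LCS of "eabbba" and "ebbecb"
DP table:
           e    b    b    e    c    b
      0    0    0    0    0    0    0
  e   0    1    1    1    1    1    1
  a   0    1    1    1    1    1    1
  b   0    1    2    2    2    2    2
  b   0    1    2    3    3    3    3
  b   0    1    2    3    3    3    4
  a   0    1    2    3    3    3    4
LCS length = dp[6][6] = 4

4


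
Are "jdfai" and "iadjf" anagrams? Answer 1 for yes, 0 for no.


Strings: "jdfai", "iadjf"
Sorted first:  adfij
Sorted second: adfij
Sorted forms match => anagrams

1


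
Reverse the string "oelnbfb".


Input: oelnbfb
Reading characters right to left:
  Position 6: 'b'
  Position 5: 'f'
  Position 4: 'b'
  Position 3: 'n'
  Position 2: 'l'
  Position 1: 'e'
  Position 0: 'o'
Reversed: bfbnleo

bfbnleo


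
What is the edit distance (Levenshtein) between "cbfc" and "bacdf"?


Computing edit distance: "cbfc" -> "bacdf"
DP table:
           b    a    c    d    f
      0    1    2    3    4    5
  c   1    1    2    2    3    4
  b   2    1    2    3    3    4
  f   3    2    2    3    4    3
  c   4    3    3    2    3    4
Edit distance = dp[4][5] = 4

4


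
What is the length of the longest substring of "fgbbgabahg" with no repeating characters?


Input: "fgbbgabahg"
Sliding window (track last position of each char):
  Position 0 ('f'): window [0,0] length 1 -- new best
  Position 1 ('g'): window [0,1] length 2 -- new best
  Position 2 ('b'): window [0,2] length 3 -- new best
  Position 3 ('b'): repeat (last at 2), move window start to 3
  Position 3 ('b'): window [3,3] length 1
  Position 4 ('g'): window [3,4] length 2
  Position 5 ('a'): window [3,5] length 3
  Position 6 ('b'): repeat (last at 3), move window start to 4
  Position 6 ('b'): window [4,6] length 3
  Position 7 ('a'): repeat (last at 5), move window start to 6
  Position 7 ('a'): window [6,7] length 2
  Position 8 ('h'): window [6,8] length 3
  Position 9 ('g'): window [6,9] length 4 -- new best
Longest substring with no repeats: "bahg" with length 4

4


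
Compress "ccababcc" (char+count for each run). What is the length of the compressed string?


Input: ccababcc
Runs:
  'c' x 2 => "c2"
  'a' x 1 => "a1"
  'b' x 1 => "b1"
  'a' x 1 => "a1"
  'b' x 1 => "b1"
  'c' x 2 => "c2"
Compressed: "c2a1b1a1b1c2"
Compressed length: 12

12


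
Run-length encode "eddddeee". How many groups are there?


Input: eddddeee
Scanning for consecutive runs:
  Group 1: 'e' x 1 (positions 0-0)
  Group 2: 'd' x 4 (positions 1-4)
  Group 3: 'e' x 3 (positions 5-7)
Total groups: 3

3


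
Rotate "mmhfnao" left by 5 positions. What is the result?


Input: "mmhfnao", rotate left by 5
First 5 characters: "mmhfn"
Remaining characters: "ao"
Concatenate remaining + first: "ao" + "mmhfn" = "aommhfn"

aommhfn


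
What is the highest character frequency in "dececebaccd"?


Input: dececebaccd
Character counts:
  'a': 1
  'b': 1
  'c': 4
  'd': 2
  'e': 3
Maximum frequency: 4

4


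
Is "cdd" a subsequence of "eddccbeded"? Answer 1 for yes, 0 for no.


Check if "cdd" is a subsequence of "eddccbeded"
Greedy scan:
  Position 0 ('e'): no match needed
  Position 1 ('d'): no match needed
  Position 2 ('d'): no match needed
  Position 3 ('c'): matches sub[0] = 'c'
  Position 4 ('c'): no match needed
  Position 5 ('b'): no match needed
  Position 6 ('e'): no match needed
  Position 7 ('d'): matches sub[1] = 'd'
  Position 8 ('e'): no match needed
  Position 9 ('d'): matches sub[2] = 'd'
All 3 characters matched => is a subsequence

1


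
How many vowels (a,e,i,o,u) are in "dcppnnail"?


Input: dcppnnail
Checking each character:
  'd' at position 0: consonant
  'c' at position 1: consonant
  'p' at position 2: consonant
  'p' at position 3: consonant
  'n' at position 4: consonant
  'n' at position 5: consonant
  'a' at position 6: vowel (running total: 1)
  'i' at position 7: vowel (running total: 2)
  'l' at position 8: consonant
Total vowels: 2

2


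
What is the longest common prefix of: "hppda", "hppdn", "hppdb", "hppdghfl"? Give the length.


Words: hppda, hppdn, hppdb, hppdghfl
  Position 0: all 'h' => match
  Position 1: all 'p' => match
  Position 2: all 'p' => match
  Position 3: all 'd' => match
  Position 4: ('a', 'n', 'b', 'g') => mismatch, stop
LCP = "hppd" (length 4)

4


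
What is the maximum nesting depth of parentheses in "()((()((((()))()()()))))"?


Input: "()((()((((()))()()()))))"
Tracking depth:
  Position 0 '(': depth becomes 1
  Position 1 ')': depth becomes 0
  Position 2 '(': depth becomes 1
  Position 3 '(': depth becomes 2
  Position 4 '(': depth becomes 3
  Position 5 ')': depth becomes 2
  Position 6 '(': depth becomes 3
  Position 7 '(': depth becomes 4
  Position 8 '(': depth becomes 5
  Position 9 '(': depth becomes 6
  Position 10 '(': depth becomes 7
  Position 11 ')': depth becomes 6
  Position 12 ')': depth becomes 5
  Position 13 ')': depth becomes 4
  Position 14 '(': depth becomes 5
  Position 15 ')': depth becomes 4
  Position 16 '(': depth becomes 5
  Position 17 ')': depth becomes 4
  Position 18 '(': depth becomes 5
  Position 19 ')': depth becomes 4
  Position 20 ')': depth becomes 3
  Position 21 ')': depth becomes 2
  Position 22 ')': depth becomes 1
  Position 23 ')': depth becomes 0
Maximum depth reached: 7

7


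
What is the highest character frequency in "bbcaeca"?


Input: bbcaeca
Character counts:
  'a': 2
  'b': 2
  'c': 2
  'e': 1
Maximum frequency: 2

2


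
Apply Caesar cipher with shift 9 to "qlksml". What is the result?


Caesar cipher: shift "qlksml" by 9
  'q' (pos 16) + 9 = pos 25 = 'z'
  'l' (pos 11) + 9 = pos 20 = 'u'
  'k' (pos 10) + 9 = pos 19 = 't'
  's' (pos 18) + 9 = pos 1 = 'b'
  'm' (pos 12) + 9 = pos 21 = 'v'
  'l' (pos 11) + 9 = pos 20 = 'u'
Result: zutbvu

zutbvu


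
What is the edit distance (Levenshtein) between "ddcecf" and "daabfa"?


Computing edit distance: "ddcecf" -> "daabfa"
DP table:
           d    a    a    b    f    a
      0    1    2    3    4    5    6
  d   1    0    1    2    3    4    5
  d   2    1    1    2    3    4    5
  c   3    2    2    2    3    4    5
  e   4    3    3    3    3    4    5
  c   5    4    4    4    4    4    5
  f   6    5    5    5    5    4    5
Edit distance = dp[6][6] = 5

5


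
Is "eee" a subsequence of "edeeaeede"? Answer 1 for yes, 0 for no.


Check if "eee" is a subsequence of "edeeaeede"
Greedy scan:
  Position 0 ('e'): matches sub[0] = 'e'
  Position 1 ('d'): no match needed
  Position 2 ('e'): matches sub[1] = 'e'
  Position 3 ('e'): matches sub[2] = 'e'
  Position 4 ('a'): no match needed
  Position 5 ('e'): no match needed
  Position 6 ('e'): no match needed
  Position 7 ('d'): no match needed
  Position 8 ('e'): no match needed
All 3 characters matched => is a subsequence

1


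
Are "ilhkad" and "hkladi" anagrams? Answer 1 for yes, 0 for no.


Strings: "ilhkad", "hkladi"
Sorted first:  adhikl
Sorted second: adhikl
Sorted forms match => anagrams

1


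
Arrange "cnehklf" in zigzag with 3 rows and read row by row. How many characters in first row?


Zigzag "cnehklf" into 3 rows:
Placing characters:
  'c' => row 0
  'n' => row 1
  'e' => row 2
  'h' => row 1
  'k' => row 0
  'l' => row 1
  'f' => row 2
Rows:
  Row 0: "ck"
  Row 1: "nhl"
  Row 2: "ef"
First row length: 2

2


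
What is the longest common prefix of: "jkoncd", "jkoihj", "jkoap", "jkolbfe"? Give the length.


Words: jkoncd, jkoihj, jkoap, jkolbfe
  Position 0: all 'j' => match
  Position 1: all 'k' => match
  Position 2: all 'o' => match
  Position 3: ('n', 'i', 'a', 'l') => mismatch, stop
LCP = "jko" (length 3)

3


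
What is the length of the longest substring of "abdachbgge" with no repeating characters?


Input: "abdachbgge"
Sliding window (track last position of each char):
  Position 0 ('a'): window [0,0] length 1 -- new best
  Position 1 ('b'): window [0,1] length 2 -- new best
  Position 2 ('d'): window [0,2] length 3 -- new best
  Position 3 ('a'): repeat (last at 0), move window start to 1
  Position 3 ('a'): window [1,3] length 3
  Position 4 ('c'): window [1,4] length 4 -- new best
  Position 5 ('h'): window [1,5] length 5 -- new best
  Position 6 ('b'): repeat (last at 1), move window start to 2
  Position 6 ('b'): window [2,6] length 5
  Position 7 ('g'): window [2,7] length 6 -- new best
  Position 8 ('g'): repeat (last at 7), move window start to 8
  Position 8 ('g'): window [8,8] length 1
  Position 9 ('e'): window [8,9] length 2
Longest substring with no repeats: "dachbg" with length 6

6


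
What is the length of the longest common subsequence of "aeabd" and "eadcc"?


LCS of "aeabd" and "eadcc"
DP table:
           e    a    d    c    c
      0    0    0    0    0    0
  a   0    0    1    1    1    1
  e   0    1    1    1    1    1
  a   0    1    2    2    2    2
  b   0    1    2    2    2    2
  d   0    1    2    3    3    3
LCS length = dp[5][5] = 3

3


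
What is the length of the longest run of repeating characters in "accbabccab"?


Input: "accbabccab"
Scanning for longest run:
  Position 1 ('c'): new char, reset run to 1
  Position 2 ('c'): continues run of 'c', length=2
  Position 3 ('b'): new char, reset run to 1
  Position 4 ('a'): new char, reset run to 1
  Position 5 ('b'): new char, reset run to 1
  Position 6 ('c'): new char, reset run to 1
  Position 7 ('c'): continues run of 'c', length=2
  Position 8 ('a'): new char, reset run to 1
  Position 9 ('b'): new char, reset run to 1
Longest run: 'c' with length 2

2


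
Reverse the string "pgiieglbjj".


Input: pgiieglbjj
Reading characters right to left:
  Position 9: 'j'
  Position 8: 'j'
  Position 7: 'b'
  Position 6: 'l'
  Position 5: 'g'
  Position 4: 'e'
  Position 3: 'i'
  Position 2: 'i'
  Position 1: 'g'
  Position 0: 'p'
Reversed: jjblgeiigp

jjblgeiigp


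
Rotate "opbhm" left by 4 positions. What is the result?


Input: "opbhm", rotate left by 4
First 4 characters: "opbh"
Remaining characters: "m"
Concatenate remaining + first: "m" + "opbh" = "mopbh"

mopbh


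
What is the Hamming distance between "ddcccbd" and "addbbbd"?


Comparing "ddcccbd" and "addbbbd" position by position:
  Position 0: 'd' vs 'a' => differ
  Position 1: 'd' vs 'd' => same
  Position 2: 'c' vs 'd' => differ
  Position 3: 'c' vs 'b' => differ
  Position 4: 'c' vs 'b' => differ
  Position 5: 'b' vs 'b' => same
  Position 6: 'd' vs 'd' => same
Total differences (Hamming distance): 4

4


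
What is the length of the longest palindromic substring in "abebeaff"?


Input: "abebeaff"
Checking substrings for palindromes:
  [1:4] "beb" (len 3) => palindrome
  [2:5] "ebe" (len 3) => palindrome
  [6:8] "ff" (len 2) => palindrome
Longest palindromic substring: "beb" with length 3

3


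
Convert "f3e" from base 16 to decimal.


Input: "f3e" in base 16
Positional expansion:
  Digit 'f' (value 15) x 16^2 = 3840
  Digit '3' (value 3) x 16^1 = 48
  Digit 'e' (value 14) x 16^0 = 14
Sum = 3902

3902


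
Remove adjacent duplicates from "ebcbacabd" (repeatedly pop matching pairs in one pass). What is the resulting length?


Input: ebcbacabd
Stack-based adjacent duplicate removal:
  Read 'e': push. Stack: e
  Read 'b': push. Stack: eb
  Read 'c': push. Stack: ebc
  Read 'b': push. Stack: ebcb
  Read 'a': push. Stack: ebcba
  Read 'c': push. Stack: ebcbac
  Read 'a': push. Stack: ebcbaca
  Read 'b': push. Stack: ebcbacab
  Read 'd': push. Stack: ebcbacabd
Final stack: "ebcbacabd" (length 9)

9


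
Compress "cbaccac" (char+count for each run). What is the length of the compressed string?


Input: cbaccac
Runs:
  'c' x 1 => "c1"
  'b' x 1 => "b1"
  'a' x 1 => "a1"
  'c' x 2 => "c2"
  'a' x 1 => "a1"
  'c' x 1 => "c1"
Compressed: "c1b1a1c2a1c1"
Compressed length: 12

12


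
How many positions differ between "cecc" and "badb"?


Comparing "cecc" and "badb" position by position:
  Position 0: 'c' vs 'b' => DIFFER
  Position 1: 'e' vs 'a' => DIFFER
  Position 2: 'c' vs 'd' => DIFFER
  Position 3: 'c' vs 'b' => DIFFER
Positions that differ: 4

4


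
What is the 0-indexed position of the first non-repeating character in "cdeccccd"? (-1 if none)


Input: cdeccccd
Character frequencies:
  'c': 5
  'd': 2
  'e': 1
Scanning left to right for freq == 1:
  Position 0 ('c'): freq=5, skip
  Position 1 ('d'): freq=2, skip
  Position 2 ('e'): unique! => answer = 2

2


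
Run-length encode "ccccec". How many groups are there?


Input: ccccec
Scanning for consecutive runs:
  Group 1: 'c' x 4 (positions 0-3)
  Group 2: 'e' x 1 (positions 4-4)
  Group 3: 'c' x 1 (positions 5-5)
Total groups: 3

3


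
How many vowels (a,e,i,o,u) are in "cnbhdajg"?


Input: cnbhdajg
Checking each character:
  'c' at position 0: consonant
  'n' at position 1: consonant
  'b' at position 2: consonant
  'h' at position 3: consonant
  'd' at position 4: consonant
  'a' at position 5: vowel (running total: 1)
  'j' at position 6: consonant
  'g' at position 7: consonant
Total vowels: 1

1


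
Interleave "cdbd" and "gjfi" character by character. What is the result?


Interleaving "cdbd" and "gjfi":
  Position 0: 'c' from first, 'g' from second => "cg"
  Position 1: 'd' from first, 'j' from second => "dj"
  Position 2: 'b' from first, 'f' from second => "bf"
  Position 3: 'd' from first, 'i' from second => "di"
Result: cgdjbfdi

cgdjbfdi


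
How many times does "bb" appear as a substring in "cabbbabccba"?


Searching for "bb" in "cabbbabccba"
Scanning each position:
  Position 0: "ca" => no
  Position 1: "ab" => no
  Position 2: "bb" => MATCH
  Position 3: "bb" => MATCH
  Position 4: "ba" => no
  Position 5: "ab" => no
  Position 6: "bc" => no
  Position 7: "cc" => no
  Position 8: "cb" => no
  Position 9: "ba" => no
Total occurrences: 2

2


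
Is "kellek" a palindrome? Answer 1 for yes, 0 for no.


Input: kellek
Reversed: kellek
  Compare pos 0 ('k') with pos 5 ('k'): match
  Compare pos 1 ('e') with pos 4 ('e'): match
  Compare pos 2 ('l') with pos 3 ('l'): match
Result: palindrome

1


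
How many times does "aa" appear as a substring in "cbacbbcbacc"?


Searching for "aa" in "cbacbbcbacc"
Scanning each position:
  Position 0: "cb" => no
  Position 1: "ba" => no
  Position 2: "ac" => no
  Position 3: "cb" => no
  Position 4: "bb" => no
  Position 5: "bc" => no
  Position 6: "cb" => no
  Position 7: "ba" => no
  Position 8: "ac" => no
  Position 9: "cc" => no
Total occurrences: 0

0


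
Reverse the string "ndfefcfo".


Input: ndfefcfo
Reading characters right to left:
  Position 7: 'o'
  Position 6: 'f'
  Position 5: 'c'
  Position 4: 'f'
  Position 3: 'e'
  Position 2: 'f'
  Position 1: 'd'
  Position 0: 'n'
Reversed: ofcfefdn

ofcfefdn


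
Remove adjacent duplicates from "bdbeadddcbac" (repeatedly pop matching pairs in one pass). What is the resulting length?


Input: bdbeadddcbac
Stack-based adjacent duplicate removal:
  Read 'b': push. Stack: b
  Read 'd': push. Stack: bd
  Read 'b': push. Stack: bdb
  Read 'e': push. Stack: bdbe
  Read 'a': push. Stack: bdbea
  Read 'd': push. Stack: bdbead
  Read 'd': matches stack top 'd' => pop. Stack: bdbea
  Read 'd': push. Stack: bdbead
  Read 'c': push. Stack: bdbeadc
  Read 'b': push. Stack: bdbeadcb
  Read 'a': push. Stack: bdbeadcba
  Read 'c': push. Stack: bdbeadcbac
Final stack: "bdbeadcbac" (length 10)

10


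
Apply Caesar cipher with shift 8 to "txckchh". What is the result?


Caesar cipher: shift "txckchh" by 8
  't' (pos 19) + 8 = pos 1 = 'b'
  'x' (pos 23) + 8 = pos 5 = 'f'
  'c' (pos 2) + 8 = pos 10 = 'k'
  'k' (pos 10) + 8 = pos 18 = 's'
  'c' (pos 2) + 8 = pos 10 = 'k'
  'h' (pos 7) + 8 = pos 15 = 'p'
  'h' (pos 7) + 8 = pos 15 = 'p'
Result: bfkskpp

bfkskpp


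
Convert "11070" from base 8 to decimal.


Input: "11070" in base 8
Positional expansion:
  Digit '1' (value 1) x 8^4 = 4096
  Digit '1' (value 1) x 8^3 = 512
  Digit '0' (value 0) x 8^2 = 0
  Digit '7' (value 7) x 8^1 = 56
  Digit '0' (value 0) x 8^0 = 0
Sum = 4664

4664


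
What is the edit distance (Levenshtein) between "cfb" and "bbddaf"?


Computing edit distance: "cfb" -> "bbddaf"
DP table:
           b    b    d    d    a    f
      0    1    2    3    4    5    6
  c   1    1    2    3    4    5    6
  f   2    2    2    3    4    5    5
  b   3    2    2    3    4    5    6
Edit distance = dp[3][6] = 6

6
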